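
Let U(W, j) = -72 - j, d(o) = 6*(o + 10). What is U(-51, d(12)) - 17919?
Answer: -18123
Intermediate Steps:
d(o) = 60 + 6*o (d(o) = 6*(10 + o) = 60 + 6*o)
U(-51, d(12)) - 17919 = (-72 - (60 + 6*12)) - 17919 = (-72 - (60 + 72)) - 17919 = (-72 - 1*132) - 17919 = (-72 - 132) - 17919 = -204 - 17919 = -18123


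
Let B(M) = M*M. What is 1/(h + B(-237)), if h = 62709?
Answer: 1/118878 ≈ 8.4120e-6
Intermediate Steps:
B(M) = M**2
1/(h + B(-237)) = 1/(62709 + (-237)**2) = 1/(62709 + 56169) = 1/118878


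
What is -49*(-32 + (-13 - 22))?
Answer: 3283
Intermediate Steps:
-49*(-32 + (-13 - 22)) = -49*(-32 - 35) = -49*(-67) = 3283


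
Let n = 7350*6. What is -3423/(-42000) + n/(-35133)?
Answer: -561043/478000 ≈ -1.1737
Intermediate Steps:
n = 44100
-3423/(-42000) + n/(-35133) = -3423/(-42000) + 44100/(-35133) = -3423*(-1/42000) + 44100*(-1/35133) = 163/2000 - 300/239 = -561043/478000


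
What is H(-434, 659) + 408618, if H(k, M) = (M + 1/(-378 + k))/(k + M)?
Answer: 24885014569/60900 ≈ 4.0862e+5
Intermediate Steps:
H(k, M) = (M + 1/(-378 + k))/(M + k)
H(-434, 659) + 408618 = (1 - 378*659 + 659*(-434))/((-434)² - 378*659 - 378*(-434) + 659*(-434)) + 408618 = (1 - 249102 - 286006)/(188356 - 249102 + 164052 - 286006) + 408618 = -535107/(-182700) + 408618 = -1/182700*(-535107) + 408618 = 178369/60900 + 408618 = 24885014569/60900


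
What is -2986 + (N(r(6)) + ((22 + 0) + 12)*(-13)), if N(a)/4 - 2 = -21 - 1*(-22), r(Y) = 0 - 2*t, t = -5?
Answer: -3416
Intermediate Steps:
r(Y) = 10 (r(Y) = 0 - 2*(-5) = 0 + 10 = 10)
N(a) = 12 (N(a) = 8 + 4*(-21 - 1*(-22)) = 8 + 4*(-21 + 22) = 8 + 4*1 = 8 + 4 = 12)
-2986 + (N(r(6)) + ((22 + 0) + 12)*(-13)) = -2986 + (12 + ((22 + 0) + 12)*(-13)) = -2986 + (12 + (22 + 12)*(-13)) = -2986 + (12 + 34*(-13)) = -2986 + (12 - 442) = -2986 - 430 = -3416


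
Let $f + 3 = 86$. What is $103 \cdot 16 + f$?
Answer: $1731$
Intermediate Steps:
$f = 83$ ($f = -3 + 86 = 83$)
$103 \cdot 16 + f = 103 \cdot 16 + 83 = 1648 + 83 = 1731$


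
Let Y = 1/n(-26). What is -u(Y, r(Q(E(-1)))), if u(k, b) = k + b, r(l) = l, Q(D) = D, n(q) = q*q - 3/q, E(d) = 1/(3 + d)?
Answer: -17631/35158 ≈ -0.50148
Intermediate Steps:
n(q) = q**2 - 3/q
Y = 26/17579 (Y = 1/((-3 + (-26)**3)/(-26)) = 1/(-(-3 - 17576)/26) = 1/(-1/26*(-17579)) = 1/(17579/26) = 26/17579 ≈ 0.0014790)
u(k, b) = b + k
-u(Y, r(Q(E(-1)))) = -(1/(3 - 1) + 26/17579) = -(1/2 + 26/17579) = -1*17631/35158 = -17631/35158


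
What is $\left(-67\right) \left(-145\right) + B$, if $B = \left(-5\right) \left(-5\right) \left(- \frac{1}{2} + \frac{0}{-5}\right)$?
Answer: $\frac{19405}{2} \approx 9702.5$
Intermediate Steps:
$B = - \frac{25}{2}$ ($B = 25 \left(\left(-1\right) \frac{1}{2} + 0 \left(- \frac{1}{5}\right)\right) = 25 \left(- \frac{1}{2} + 0\right) = 25 \left(- \frac{1}{2}\right) = - \frac{25}{2} \approx -12.5$)
$\left(-67\right) \left(-145\right) + B = \left(-67\right) \left(-145\right) - \frac{25}{2} = 9715 - \frac{25}{2} = \frac{19405}{2}$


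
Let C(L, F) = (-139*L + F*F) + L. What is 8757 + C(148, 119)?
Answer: 2494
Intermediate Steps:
C(L, F) = F² - 138*L (C(L, F) = (-139*L + F²) + L = (F² - 139*L) + L = F² - 138*L)
8757 + C(148, 119) = 8757 + (119² - 138*148) = 8757 + (14161 - 20424) = 8757 - 6263 = 2494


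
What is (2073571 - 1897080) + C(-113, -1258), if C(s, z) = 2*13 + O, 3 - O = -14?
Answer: 176534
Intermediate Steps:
O = 17 (O = 3 - 1*(-14) = 3 + 14 = 17)
C(s, z) = 43 (C(s, z) = 2*13 + 17 = 26 + 17 = 43)
(2073571 - 1897080) + C(-113, -1258) = (2073571 - 1897080) + 43 = 176491 + 43 = 176534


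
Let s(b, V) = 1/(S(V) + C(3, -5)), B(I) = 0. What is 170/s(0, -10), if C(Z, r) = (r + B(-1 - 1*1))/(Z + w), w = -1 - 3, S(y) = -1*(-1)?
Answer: 1020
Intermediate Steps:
S(y) = 1
w = -4
C(Z, r) = r/(-4 + Z) (C(Z, r) = (r + 0)/(Z - 4) = r/(-4 + Z))
s(b, V) = 1/6 (s(b, V) = 1/(1 - 5/(-4 + 3)) = 1/(1 - 5/(-1)) = 1/(1 - 5*(-1)) = 1/(1 + 5) = 1/6)
170/s(0, -10) = 170/(1/6) = 170*6 = 1020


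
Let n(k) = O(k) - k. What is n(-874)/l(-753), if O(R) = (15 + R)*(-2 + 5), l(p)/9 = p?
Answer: 1703/6777 ≈ 0.25129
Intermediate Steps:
l(p) = 9*p
O(R) = 45 + 3*R (O(R) = (15 + R)*3 = 45 + 3*R)
n(k) = 45 + 2*k (n(k) = (45 + 3*k) - k = 45 + 2*k)
n(-874)/l(-753) = (45 + 2*(-874))/((9*(-753))) = (45 - 1748)/(-6777) = -1703*(-1/6777) = 1703/6777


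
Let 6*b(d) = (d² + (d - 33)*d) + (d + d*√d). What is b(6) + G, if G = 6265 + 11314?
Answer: 17559 + √6 ≈ 17561.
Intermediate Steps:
G = 17579
b(d) = d/6 + d²/6 + d^(3/2)/6 + d*(-33 + d)/6 (b(d) = ((d² + (d - 33)*d) + (d + d*√d))/6 = ((d² + (-33 + d)*d) + (d + d^(3/2)))/6 = ((d² + d*(-33 + d)) + (d + d^(3/2)))/6 = (d + d² + d^(3/2) + d*(-33 + d))/6 = d/6 + d²/6 + d^(3/2)/6 + d*(-33 + d)/6)
b(6) + G = (-16/3*6 + (⅓)*6² + 6^(3/2)/6) + 17579 = (-32 + (⅓)*36 + (6*√6)/6) + 17579 = (-32 + 12 + √6) + 17579 = (-20 + √6) + 17579 = 17559 + √6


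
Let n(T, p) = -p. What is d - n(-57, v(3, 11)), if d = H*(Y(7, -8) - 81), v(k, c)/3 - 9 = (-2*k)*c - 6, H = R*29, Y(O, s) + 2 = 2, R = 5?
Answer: -11934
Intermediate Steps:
Y(O, s) = 0 (Y(O, s) = -2 + 2 = 0)
H = 145 (H = 5*29 = 145)
v(k, c) = 9 - 6*c*k (v(k, c) = 27 + 3*((-2*k)*c - 6) = 27 + 3*(-2*c*k - 6) = 27 + 3*(-6 - 2*c*k) = 27 + (-18 - 6*c*k) = 9 - 6*c*k)
d = -11745 (d = 145*(0 - 81) = 145*(-81) = -11745)
d - n(-57, v(3, 11)) = -11745 - (-1)*(9 - 6*11*3) = -11745 - (-1)*(9 - 198) = -11745 - (-1)*(-189) = -11745 - 1*189 = -11745 - 189 = -11934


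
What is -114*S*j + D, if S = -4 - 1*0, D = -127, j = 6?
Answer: 2609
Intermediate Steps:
S = -4 (S = -4 + 0 = -4)
-114*S*j + D = -(-456)*6 - 127 = -114*(-24) - 127 = 2736 - 127 = 2609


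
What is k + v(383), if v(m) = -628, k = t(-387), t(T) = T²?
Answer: 149141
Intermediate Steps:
k = 149769 (k = (-387)² = 149769)
k + v(383) = 149769 - 628 = 149141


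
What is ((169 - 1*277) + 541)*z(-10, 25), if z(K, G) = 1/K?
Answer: -433/10 ≈ -43.300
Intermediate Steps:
((169 - 1*277) + 541)*z(-10, 25) = ((169 - 1*277) + 541)/(-10) = ((169 - 277) + 541)*(-⅒) = (-108 + 541)*(-⅒) = 433*(-⅒) = -433/10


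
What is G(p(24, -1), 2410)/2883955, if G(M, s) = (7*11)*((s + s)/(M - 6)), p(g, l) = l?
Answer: -10604/576791 ≈ -0.018384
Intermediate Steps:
G(M, s) = 154*s/(-6 + M) (G(M, s) = 77*((2*s)/(-6 + M)) = 77*(2*s/(-6 + M)) = 154*s/(-6 + M))
G(p(24, -1), 2410)/2883955 = (154*2410/(-6 - 1))/2883955 = (154*2410/(-7))*(1/2883955) = (154*2410*(-⅐))*(1/2883955) = -53020*1/2883955 = -10604/576791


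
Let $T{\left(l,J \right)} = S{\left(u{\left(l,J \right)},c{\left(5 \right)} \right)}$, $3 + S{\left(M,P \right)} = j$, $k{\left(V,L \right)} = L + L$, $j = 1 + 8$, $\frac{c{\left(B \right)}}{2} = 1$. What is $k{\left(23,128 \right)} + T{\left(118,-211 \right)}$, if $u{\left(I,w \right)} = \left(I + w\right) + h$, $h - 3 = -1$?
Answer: $262$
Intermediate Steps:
$h = 2$ ($h = 3 - 1 = 2$)
$c{\left(B \right)} = 2$ ($c{\left(B \right)} = 2 \cdot 1 = 2$)
$u{\left(I,w \right)} = 2 + I + w$ ($u{\left(I,w \right)} = \left(I + w\right) + 2 = 2 + I + w$)
$j = 9$
$k{\left(V,L \right)} = 2 L$
$S{\left(M,P \right)} = 6$ ($S{\left(M,P \right)} = -3 + 9 = 6$)
$T{\left(l,J \right)} = 6$
$k{\left(23,128 \right)} + T{\left(118,-211 \right)} = 2 \cdot 128 + 6 = 256 + 6 = 262$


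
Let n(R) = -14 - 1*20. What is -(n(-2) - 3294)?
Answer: 3328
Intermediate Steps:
n(R) = -34 (n(R) = -14 - 20 = -34)
-(n(-2) - 3294) = -(-34 - 3294) = -1*(-3328) = 3328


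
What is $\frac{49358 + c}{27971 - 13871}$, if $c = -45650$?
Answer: $\frac{309}{1175} \approx 0.26298$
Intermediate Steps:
$\frac{49358 + c}{27971 - 13871} = \frac{49358 - 45650}{27971 - 13871} = \frac{3708}{14100} = 3708 \cdot \frac{1}{14100} = \frac{309}{1175}$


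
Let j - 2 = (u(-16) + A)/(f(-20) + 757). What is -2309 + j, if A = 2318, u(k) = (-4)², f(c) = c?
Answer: -1697925/737 ≈ -2303.8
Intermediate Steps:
u(k) = 16
j = 3808/737 (j = 2 + (16 + 2318)/(-20 + 757) = 2 + 2334/737 = 3808/737 ≈ 5.1669)
-2309 + j = -2309 + 3808/737 = -1697925/737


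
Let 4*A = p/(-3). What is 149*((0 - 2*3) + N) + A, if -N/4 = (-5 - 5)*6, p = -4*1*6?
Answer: 34868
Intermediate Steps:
p = -24 (p = -4*6 = -24)
N = 240 (N = -4*(-5 - 5)*6 = -(-40)*6 = -4*(-60) = 240)
A = 2 (A = (-24/(-3))/4 = (-24*(-1/3))/4 = (1/4)*8 = 2)
149*((0 - 2*3) + N) + A = 149*((0 - 2*3) + 240) + 2 = 149*((0 - 6) + 240) + 2 = 149*(-6 + 240) + 2 = 149*234 + 2 = 34866 + 2 = 34868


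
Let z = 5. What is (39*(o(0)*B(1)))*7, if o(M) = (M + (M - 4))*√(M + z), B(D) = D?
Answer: -1092*√5 ≈ -2441.8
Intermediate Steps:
o(M) = √(5 + M)*(-4 + 2*M) (o(M) = (M + (M - 4))*√(M + 5) = (M + (-4 + M))*√(5 + M) = (-4 + 2*M)*√(5 + M) = √(5 + M)*(-4 + 2*M))
(39*(o(0)*B(1)))*7 = (39*((2*√(5 + 0)*(-2 + 0))*1))*7 = (39*((2*√5*(-2))*1))*7 = (39*(-4*√5*1))*7 = (39*(-4*√5))*7 = -156*√5*7 = -1092*√5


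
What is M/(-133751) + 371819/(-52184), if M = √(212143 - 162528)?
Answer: -371819/52184 - √49615/133751 ≈ -7.1268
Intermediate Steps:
M = √49615 ≈ 222.74
M/(-133751) + 371819/(-52184) = √49615/(-133751) + 371819/(-52184) = √49615*(-1/133751) + 371819*(-1/52184) = -√49615/133751 - 371819/52184 = -371819/52184 - √49615/133751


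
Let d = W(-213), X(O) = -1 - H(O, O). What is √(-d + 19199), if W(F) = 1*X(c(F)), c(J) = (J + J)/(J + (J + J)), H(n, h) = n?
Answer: √172806/3 ≈ 138.57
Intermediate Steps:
c(J) = ⅔ (c(J) = (2*J)/(J + 2*J) = (2*J)/((3*J)) = (2*J)*(1/(3*J)) = ⅔)
X(O) = -1 - O
W(F) = -5/3 (W(F) = 1*(-1 - 1*⅔) = 1*(-1 - ⅔) = 1*(-5/3) = -5/3)
d = -5/3 ≈ -1.6667
√(-d + 19199) = √(-1*(-5/3) + 19199) = √(5/3 + 19199) = √(57602/3) = √172806/3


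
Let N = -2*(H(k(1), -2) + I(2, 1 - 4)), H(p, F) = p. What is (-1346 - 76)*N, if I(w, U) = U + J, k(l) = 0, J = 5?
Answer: 5688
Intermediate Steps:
I(w, U) = 5 + U (I(w, U) = U + 5 = 5 + U)
N = -4 (N = -2*(0 + (5 + (1 - 4))) = -2*(0 + (5 - 3)) = -2*(0 + 2) = -2*2 = -4)
(-1346 - 76)*N = (-1346 - 76)*(-4) = -1422*(-4) = 5688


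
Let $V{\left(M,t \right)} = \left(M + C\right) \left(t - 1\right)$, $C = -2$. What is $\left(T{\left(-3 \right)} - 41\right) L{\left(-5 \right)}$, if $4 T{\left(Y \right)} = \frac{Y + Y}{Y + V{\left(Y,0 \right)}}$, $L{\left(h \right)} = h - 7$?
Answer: $501$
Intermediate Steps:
$V{\left(M,t \right)} = \left(-1 + t\right) \left(-2 + M\right)$ ($V{\left(M,t \right)} = \left(M - 2\right) \left(t - 1\right) = \left(-2 + M\right) \left(-1 + t\right) = \left(-1 + t\right) \left(-2 + M\right)$)
$L{\left(h \right)} = -7 + h$
$T{\left(Y \right)} = \frac{Y}{4}$ ($T{\left(Y \right)} = \frac{\left(Y + Y\right) \frac{1}{Y + \left(2 - Y - 0 + Y 0\right)}}{4} = \frac{2 Y \frac{1}{Y + \left(2 - Y + 0 + 0\right)}}{4} = \frac{2 Y \frac{1}{Y - \left(-2 + Y\right)}}{4} = \frac{2 Y \frac{1}{2}}{4} = \frac{Y}{4}$)
$\left(T{\left(-3 \right)} - 41\right) L{\left(-5 \right)} = \left(\frac{1}{4} \left(-3\right) - 41\right) \left(-7 - 5\right) = \left(- \frac{3}{4} - 41\right) \left(-12\right) = \left(- \frac{167}{4}\right) \left(-12\right) = 501$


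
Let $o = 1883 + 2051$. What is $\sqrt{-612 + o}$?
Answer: $\sqrt{3322} \approx 57.637$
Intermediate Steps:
$o = 3934$
$\sqrt{-612 + o} = \sqrt{-612 + 3934} = \sqrt{3322}$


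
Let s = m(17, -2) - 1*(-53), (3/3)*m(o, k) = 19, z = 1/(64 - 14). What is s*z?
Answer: 36/25 ≈ 1.4400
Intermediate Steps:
z = 1/50 ≈ 0.020000
m(o, k) = 19
s = 72 (s = 19 - 1*(-53) = 19 + 53 = 72)
s*z = 72*(1/50) = 36/25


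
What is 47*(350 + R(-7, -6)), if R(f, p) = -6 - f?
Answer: 16497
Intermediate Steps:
47*(350 + R(-7, -6)) = 47*(350 + (-6 - 1*(-7))) = 47*(350 + (-6 + 7)) = 47*(350 + 1) = 47*351 = 16497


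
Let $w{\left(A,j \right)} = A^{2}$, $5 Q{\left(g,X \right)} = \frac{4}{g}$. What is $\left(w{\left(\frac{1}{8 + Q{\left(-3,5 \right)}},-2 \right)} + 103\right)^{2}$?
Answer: $\frac{1921531033249}{181063936} \approx 10612.0$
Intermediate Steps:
$Q{\left(g,X \right)} = \frac{4}{5 g}$ ($Q{\left(g,X \right)} = \frac{4 \frac{1}{g}}{5} = \frac{4}{5 g}$)
$\left(w{\left(\frac{1}{8 + Q{\left(-3,5 \right)}},-2 \right)} + 103\right)^{2} = \left(\left(\frac{1}{8 + \frac{4}{5 \left(-3\right)}}\right)^{2} + 103\right)^{2} = \left(\left(\frac{1}{8 + \frac{4}{5} \left(- \frac{1}{3}\right)}\right)^{2} + 103\right)^{2} = \left(\left(\frac{1}{8 - \frac{4}{15}}\right)^{2} + 103\right)^{2} = \left(\left(\frac{1}{\frac{116}{15}}\right)^{2} + 103\right)^{2} = \left(\left(\frac{15}{116}\right)^{2} + 103\right)^{2} = \left(\frac{225}{13456} + 103\right)^{2} = \left(\frac{1386193}{13456}\right)^{2} = \frac{1921531033249}{181063936}$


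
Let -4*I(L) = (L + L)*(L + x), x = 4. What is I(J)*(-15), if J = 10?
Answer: 1050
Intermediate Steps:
I(L) = -L*(4 + L)/2 (I(L) = -(L + L)*(L + 4)/4 = -2*L*(4 + L)/4 = -L*(4 + L)/2)
I(J)*(-15) = -½*10*(4 + 10)*(-15) = -½*10*14*(-15) = -70*(-15) = 1050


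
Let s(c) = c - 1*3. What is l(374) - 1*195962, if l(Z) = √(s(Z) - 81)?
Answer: -195962 + √290 ≈ -1.9595e+5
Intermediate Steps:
s(c) = -3 + c (s(c) = c - 3 = -3 + c)
l(Z) = √(-84 + Z) (l(Z) = √((-3 + Z) - 81) = √(-84 + Z))
l(374) - 1*195962 = √(-84 + 374) - 1*195962 = √290 - 195962 = -195962 + √290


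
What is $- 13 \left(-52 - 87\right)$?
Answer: $1807$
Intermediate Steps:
$- 13 \left(-52 - 87\right) = \left(-13\right) \left(-139\right) = 1807$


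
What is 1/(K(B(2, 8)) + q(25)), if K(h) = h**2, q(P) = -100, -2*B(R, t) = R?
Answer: -1/99 ≈ -0.010101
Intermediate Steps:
B(R, t) = -R/2
1/(K(B(2, 8)) + q(25)) = 1/((-1/2*2)**2 - 100) = 1/((-1)**2 - 100) = 1/(1 - 100) = 1/(-99) = -1/99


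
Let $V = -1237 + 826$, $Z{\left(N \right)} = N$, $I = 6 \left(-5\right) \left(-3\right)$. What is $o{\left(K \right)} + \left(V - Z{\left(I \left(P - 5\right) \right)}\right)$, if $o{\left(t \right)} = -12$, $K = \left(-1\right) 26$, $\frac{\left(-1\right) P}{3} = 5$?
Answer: $1377$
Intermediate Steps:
$P = -15$ ($P = \left(-3\right) 5 = -15$)
$I = 90$ ($I = \left(-30\right) \left(-3\right) = 90$)
$V = -411$
$K = -26$
$o{\left(K \right)} + \left(V - Z{\left(I \left(P - 5\right) \right)}\right) = -12 - \left(411 + 90 \left(-15 - 5\right)\right) = -12 - \left(411 + 90 \left(-20\right)\right) = -12 - -1389 = -12 + \left(-411 + 1800\right) = -12 + 1389 = 1377$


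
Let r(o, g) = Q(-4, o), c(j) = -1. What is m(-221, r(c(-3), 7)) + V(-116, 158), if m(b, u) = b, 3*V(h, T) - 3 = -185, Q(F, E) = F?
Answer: -845/3 ≈ -281.67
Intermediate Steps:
r(o, g) = -4
V(h, T) = -182/3 (V(h, T) = 1 + (⅓)*(-185) = 1 - 185/3 = -182/3)
m(-221, r(c(-3), 7)) + V(-116, 158) = -221 - 182/3 = -845/3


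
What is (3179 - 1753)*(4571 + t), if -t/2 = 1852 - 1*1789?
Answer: 6338570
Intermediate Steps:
t = -126 (t = -2*(1852 - 1*1789) = -2*(1852 - 1789) = -2*63 = -126)
(3179 - 1753)*(4571 + t) = (3179 - 1753)*(4571 - 126) = 1426*4445 = 6338570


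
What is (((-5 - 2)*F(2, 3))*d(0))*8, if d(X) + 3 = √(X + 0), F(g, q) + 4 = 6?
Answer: 336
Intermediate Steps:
F(g, q) = 2 (F(g, q) = -4 + 6 = 2)
d(X) = -3 + √X (d(X) = -3 + √(X + 0) = -3 + √X)
(((-5 - 2)*F(2, 3))*d(0))*8 = (((-5 - 2)*2)*(-3 + √0))*8 = ((-7*2)*(-3 + 0))*8 = -14*(-3)*8 = 42*8 = 336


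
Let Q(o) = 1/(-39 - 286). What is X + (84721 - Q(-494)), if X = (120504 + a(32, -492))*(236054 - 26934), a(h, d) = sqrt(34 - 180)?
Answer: 8189961390326/325 + 209120*I*sqrt(146) ≈ 2.52e+10 + 2.5268e+6*I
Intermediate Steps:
a(h, d) = I*sqrt(146) (a(h, d) = sqrt(-146) = I*sqrt(146))
Q(o) = -1/325 (Q(o) = 1/(-325) = -1/325)
X = 25199796480 + 209120*I*sqrt(146) (X = (120504 + I*sqrt(146))*(236054 - 26934) = (120504 + I*sqrt(146))*209120 = 25199796480 + 209120*I*sqrt(146) ≈ 2.52e+10 + 2.5268e+6*I)
X + (84721 - Q(-494)) = (25199796480 + 209120*I*sqrt(146)) + (84721 - 1*(-1/325)) = (25199796480 + 209120*I*sqrt(146)) + (84721 + 1/325) = (25199796480 + 209120*I*sqrt(146)) + 27534326/325 = 8189961390326/325 + 209120*I*sqrt(146)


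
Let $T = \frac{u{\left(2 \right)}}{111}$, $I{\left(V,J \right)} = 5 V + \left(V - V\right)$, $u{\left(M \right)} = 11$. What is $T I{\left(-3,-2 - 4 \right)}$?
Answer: $- \frac{55}{37} \approx -1.4865$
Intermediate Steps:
$I{\left(V,J \right)} = 5 V$ ($I{\left(V,J \right)} = 5 V + 0 = 5 V$)
$T = \frac{11}{111} \approx 0.099099$
$T I{\left(-3,-2 - 4 \right)} = \frac{11 \cdot 5 \left(-3\right)}{111} = \frac{11}{111} \left(-15\right) = - \frac{55}{37}$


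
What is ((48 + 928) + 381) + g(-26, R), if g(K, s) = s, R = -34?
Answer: 1323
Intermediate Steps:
((48 + 928) + 381) + g(-26, R) = ((48 + 928) + 381) - 34 = (976 + 381) - 34 = 1357 - 34 = 1323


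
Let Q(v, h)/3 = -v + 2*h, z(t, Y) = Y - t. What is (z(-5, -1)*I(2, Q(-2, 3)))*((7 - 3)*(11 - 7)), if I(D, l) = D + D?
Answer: 256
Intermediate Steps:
Q(v, h) = -3*v + 6*h (Q(v, h) = 3*(-v + 2*h) = -3*v + 6*h)
I(D, l) = 2*D
(z(-5, -1)*I(2, Q(-2, 3)))*((7 - 3)*(11 - 7)) = ((-1 - 1*(-5))*(2*2))*((7 - 3)*(11 - 7)) = ((-1 + 5)*4)*(4*4) = (4*4)*16 = 16*16 = 256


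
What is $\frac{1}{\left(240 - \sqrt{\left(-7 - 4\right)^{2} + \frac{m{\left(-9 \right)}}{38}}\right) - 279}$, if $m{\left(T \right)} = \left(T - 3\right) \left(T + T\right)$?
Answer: $- \frac{741}{26492} + \frac{\sqrt{45733}}{26492} \approx -0.019898$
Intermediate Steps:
$m{\left(T \right)} = 2 T \left(-3 + T\right)$ ($m{\left(T \right)} = \left(-3 + T\right) 2 T = 2 T \left(-3 + T\right)$)
$\frac{1}{\left(240 - \sqrt{\left(-7 - 4\right)^{2} + \frac{m{\left(-9 \right)}}{38}}\right) - 279} = \frac{1}{\left(240 - \sqrt{\left(-7 - 4\right)^{2} + \frac{2 \left(-9\right) \left(-3 - 9\right)}{38}}\right) - 279} = \frac{1}{\left(240 - \sqrt{\left(-11\right)^{2} + 2 \left(-9\right) \left(-12\right) \frac{1}{38}}\right) - 279} = \frac{1}{\left(240 - \sqrt{121 + 216 \cdot \frac{1}{38}}\right) - 279} = \frac{1}{\left(240 - \sqrt{121 + \frac{108}{19}}\right) - 279} = \frac{1}{\left(240 - \sqrt{\frac{2407}{19}}\right) - 279} = \frac{1}{\left(240 - \frac{\sqrt{45733}}{19}\right) - 279} = \frac{1}{-39 - \frac{\sqrt{45733}}{19}}$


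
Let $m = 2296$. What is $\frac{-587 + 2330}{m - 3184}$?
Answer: $- \frac{581}{296} \approx -1.9628$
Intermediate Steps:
$\frac{-587 + 2330}{m - 3184} = \frac{-587 + 2330}{2296 - 3184} = \frac{1743}{-888} = 1743 \left(- \frac{1}{888}\right) = - \frac{581}{296}$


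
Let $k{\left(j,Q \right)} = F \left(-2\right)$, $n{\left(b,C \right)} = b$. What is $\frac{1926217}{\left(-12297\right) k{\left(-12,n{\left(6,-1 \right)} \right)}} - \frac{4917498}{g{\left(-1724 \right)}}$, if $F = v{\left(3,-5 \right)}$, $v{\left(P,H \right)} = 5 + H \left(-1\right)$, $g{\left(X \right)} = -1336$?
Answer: $\frac{37874465126}{10267995} \approx 3688.6$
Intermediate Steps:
$v{\left(P,H \right)} = 5 - H$
$F = 10$ ($F = 5 - -5 = 5 + 5 = 10$)
$k{\left(j,Q \right)} = -20$ ($k{\left(j,Q \right)} = 10 \left(-2\right) = -20$)
$\frac{1926217}{\left(-12297\right) k{\left(-12,n{\left(6,-1 \right)} \right)}} - \frac{4917498}{g{\left(-1724 \right)}} = \frac{1926217}{\left(-12297\right) \left(-20\right)} - \frac{4917498}{-1336} = \frac{1926217}{245940} - - \frac{2458749}{668} = 1926217 \cdot \frac{1}{245940} + \frac{2458749}{668} = \frac{1926217}{245940} + \frac{2458749}{668} = \frac{37874465126}{10267995}$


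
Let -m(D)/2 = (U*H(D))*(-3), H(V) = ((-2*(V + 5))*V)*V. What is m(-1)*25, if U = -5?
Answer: 6000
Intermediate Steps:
H(V) = V**2*(-10 - 2*V) (H(V) = ((-2*(5 + V))*V)*V = ((-10 - 2*V)*V)*V = (V*(-10 - 2*V))*V = V**2*(-10 - 2*V))
m(D) = -60*D**2*(-5 - D) (m(D) = -2*(-10*D**2*(-5 - D))*(-3) = -60*D**2*(-5 - D))
m(-1)*25 = (60*(-1)**2*(5 - 1))*25 = (60*1*4)*25 = 240*25 = 6000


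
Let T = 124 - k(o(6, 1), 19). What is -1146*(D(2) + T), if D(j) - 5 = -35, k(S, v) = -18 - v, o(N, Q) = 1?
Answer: -150126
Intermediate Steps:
D(j) = -30 (D(j) = 5 - 35 = -30)
T = 161 (T = 124 - (-18 - 1*19) = 124 - (-18 - 19) = 124 - 1*(-37) = 124 + 37 = 161)
-1146*(D(2) + T) = -1146*(-30 + 161) = -1146*131 = -150126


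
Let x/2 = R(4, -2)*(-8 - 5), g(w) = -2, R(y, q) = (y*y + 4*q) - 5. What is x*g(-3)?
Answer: 156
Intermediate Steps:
R(y, q) = -5 + y**2 + 4*q (R(y, q) = (y**2 + 4*q) - 5 = -5 + y**2 + 4*q)
x = -78 (x = 2*((-5 + 4**2 + 4*(-2))*(-8 - 5)) = 2*((-5 + 16 - 8)*(-13)) = 2*(3*(-13)) = 2*(-39) = -78)
x*g(-3) = -78*(-2) = 156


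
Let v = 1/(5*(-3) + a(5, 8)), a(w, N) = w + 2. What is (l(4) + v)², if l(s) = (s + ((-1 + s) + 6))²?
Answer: 1825201/64 ≈ 28519.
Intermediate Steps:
a(w, N) = 2 + w
l(s) = (5 + 2*s)² (l(s) = (s + (5 + s))² = (5 + 2*s)²)
v = -⅛ (v = 1/(5*(-3) + (2 + 5)) = 1/(-15 + 7) = 1/(-8) = -⅛ ≈ -0.12500)
(l(4) + v)² = ((5 + 2*4)² - ⅛)² = ((5 + 8)² - ⅛)² = (13² - ⅛)² = (169 - ⅛)² = (1351/8)² = 1825201/64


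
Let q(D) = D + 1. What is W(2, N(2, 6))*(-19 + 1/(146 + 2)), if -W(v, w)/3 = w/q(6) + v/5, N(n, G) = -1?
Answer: 75897/5180 ≈ 14.652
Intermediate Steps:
q(D) = 1 + D
W(v, w) = -3*v/5 - 3*w/7 (W(v, w) = -3*(w/(1 + 6) + v/5) = -3*(w/7 + v*(⅕)) = -3*(w*(⅐) + v/5) = -3*(w/7 + v/5) = -3*(v/5 + w/7) = -3*v/5 - 3*w/7)
W(2, N(2, 6))*(-19 + 1/(146 + 2)) = (-⅗*2 - 3/7*(-1))*(-19 + 1/(146 + 2)) = (-6/5 + 3/7)*(-19 + 1/148) = -27*(-19 + 1/148)/35 = -27/35*(-2811/148) = 75897/5180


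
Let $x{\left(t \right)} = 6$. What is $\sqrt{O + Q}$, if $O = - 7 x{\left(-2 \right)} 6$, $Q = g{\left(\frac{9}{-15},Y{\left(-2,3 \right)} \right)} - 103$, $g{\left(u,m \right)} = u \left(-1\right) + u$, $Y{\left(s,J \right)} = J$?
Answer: $i \sqrt{355} \approx 18.841 i$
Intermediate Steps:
$g{\left(u,m \right)} = 0$ ($g{\left(u,m \right)} = - u + u = 0$)
$Q = -103$ ($Q = 0 - 103 = -103$)
$O = -252$ ($O = \left(-7\right) 6 \cdot 6 = \left(-42\right) 6 = -252$)
$\sqrt{O + Q} = \sqrt{-252 - 103} = \sqrt{-355} = i \sqrt{355}$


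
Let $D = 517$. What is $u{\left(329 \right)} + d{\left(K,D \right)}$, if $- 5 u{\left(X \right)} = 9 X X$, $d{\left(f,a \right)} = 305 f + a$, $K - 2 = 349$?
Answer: $- \frac{436309}{5} \approx -87262.0$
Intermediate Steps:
$K = 351$ ($K = 2 + 349 = 351$)
$d{\left(f,a \right)} = a + 305 f$
$u{\left(X \right)} = - \frac{9 X^{2}}{5}$ ($u{\left(X \right)} = - \frac{9 X X}{5} = - \frac{9 X^{2}}{5}$)
$u{\left(329 \right)} + d{\left(K,D \right)} = - \frac{9 \cdot 329^{2}}{5} + \left(517 + 305 \cdot 351\right) = \left(- \frac{9}{5}\right) 108241 + \left(517 + 107055\right) = - \frac{974169}{5} + 107572 = - \frac{436309}{5}$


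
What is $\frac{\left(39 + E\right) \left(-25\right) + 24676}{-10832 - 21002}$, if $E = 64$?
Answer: $- \frac{22101}{31834} \approx -0.69426$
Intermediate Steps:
$\frac{\left(39 + E\right) \left(-25\right) + 24676}{-10832 - 21002} = \frac{\left(39 + 64\right) \left(-25\right) + 24676}{-10832 - 21002} = \frac{103 \left(-25\right) + 24676}{-31834} = \left(-2575 + 24676\right) \left(- \frac{1}{31834}\right) = 22101 \left(- \frac{1}{31834}\right) = - \frac{22101}{31834}$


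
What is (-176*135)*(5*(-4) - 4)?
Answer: 570240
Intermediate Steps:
(-176*135)*(5*(-4) - 4) = -23760*(-20 - 4) = -23760*(-24) = 570240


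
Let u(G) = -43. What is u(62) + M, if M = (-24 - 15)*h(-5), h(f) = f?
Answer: 152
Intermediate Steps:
M = 195 (M = (-24 - 15)*(-5) = -39*(-5) = 195)
u(62) + M = -43 + 195 = 152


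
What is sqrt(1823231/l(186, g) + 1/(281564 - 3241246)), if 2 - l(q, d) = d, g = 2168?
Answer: I*sqrt(5989120716986896071)/84350937 ≈ 29.013*I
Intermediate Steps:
l(q, d) = 2 - d
sqrt(1823231/l(186, g) + 1/(281564 - 3241246)) = sqrt(1823231/(2 - 1*2168) + 1/(281564 - 3241246)) = sqrt(1823231/(2 - 2168) + 1/(-2959682)) = sqrt(1823231/(-2166) - 1/2959682) = sqrt(1823231*(-1/2166) - 1/2959682) = sqrt(-1823231/2166 - 1/2959682) = sqrt(-1349045993677/1602667803) = I*sqrt(5989120716986896071)/84350937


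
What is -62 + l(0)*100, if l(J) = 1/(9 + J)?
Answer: -458/9 ≈ -50.889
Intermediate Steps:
-62 + l(0)*100 = -62 + 100/(9 + 0) = -62 + 100/9 = -458/9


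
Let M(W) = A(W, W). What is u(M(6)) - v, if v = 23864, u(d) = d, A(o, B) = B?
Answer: -23858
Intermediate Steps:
M(W) = W
u(M(6)) - v = 6 - 1*23864 = 6 - 23864 = -23858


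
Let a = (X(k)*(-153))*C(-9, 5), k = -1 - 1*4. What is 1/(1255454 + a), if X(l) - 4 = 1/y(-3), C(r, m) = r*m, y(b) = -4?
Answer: 4/5125091 ≈ 7.8047e-7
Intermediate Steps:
k = -5 (k = -1 - 4 = -5)
C(r, m) = m*r
X(l) = 15/4 (X(l) = 4 + 1/(-4) = 4 - 1/4 = 15/4)
a = 103275/4 (a = ((15/4)*(-153))*(5*(-9)) = -2295/4*(-45) = 103275/4 ≈ 25819.)
1/(1255454 + a) = 1/(1255454 + 103275/4) = 1/(5125091/4) = 4/5125091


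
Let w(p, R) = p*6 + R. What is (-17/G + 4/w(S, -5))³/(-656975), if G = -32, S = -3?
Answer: -18191447/261928216985600 ≈ -6.9452e-8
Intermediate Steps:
w(p, R) = R + 6*p (w(p, R) = 6*p + R = R + 6*p)
(-17/G + 4/w(S, -5))³/(-656975) = (-17/(-32) + 4/(-5 + 6*(-3)))³/(-656975) = (-17*(-1/32) + 4/(-5 - 18))³*(-1/656975) = (17/32 + 4/(-23))³*(-1/656975) = (17/32 + 4*(-1/23))³*(-1/656975) = (17/32 - 4/23)³*(-1/656975) = (263/736)³*(-1/656975) = (18191447/398688256)*(-1/656975) = -18191447/261928216985600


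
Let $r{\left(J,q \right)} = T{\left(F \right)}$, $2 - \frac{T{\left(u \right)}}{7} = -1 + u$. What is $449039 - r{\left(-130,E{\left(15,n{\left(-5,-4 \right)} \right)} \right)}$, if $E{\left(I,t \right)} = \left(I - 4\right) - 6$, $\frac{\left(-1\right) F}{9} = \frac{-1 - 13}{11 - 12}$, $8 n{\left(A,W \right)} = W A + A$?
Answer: $448136$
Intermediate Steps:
$n{\left(A,W \right)} = \frac{A}{8} + \frac{A W}{8}$ ($n{\left(A,W \right)} = \frac{W A + A}{8} = \frac{A W + A}{8} = \frac{A + A W}{8} = \frac{A}{8} + \frac{A W}{8}$)
$F = -126$ ($F = - 9 \frac{-1 - 13}{11 - 12} = - 9 \left(- \frac{14}{-1}\right) = - 9 \left(\left(-14\right) \left(-1\right)\right) = \left(-9\right) 14 = -126$)
$E{\left(I,t \right)} = -10 + I$ ($E{\left(I,t \right)} = \left(-4 + I\right) - 6 = -10 + I$)
$T{\left(u \right)} = 21 - 7 u$ ($T{\left(u \right)} = 14 - 7 \left(-1 + u\right) = 14 - \left(-7 + 7 u\right) = 21 - 7 u$)
$r{\left(J,q \right)} = 903$ ($r{\left(J,q \right)} = 21 - -882 = 21 + 882 = 903$)
$449039 - r{\left(-130,E{\left(15,n{\left(-5,-4 \right)} \right)} \right)} = 449039 - 903 = 448136$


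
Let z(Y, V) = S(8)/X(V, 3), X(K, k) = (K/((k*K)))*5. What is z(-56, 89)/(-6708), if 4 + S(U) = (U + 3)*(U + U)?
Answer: -1/65 ≈ -0.015385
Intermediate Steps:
S(U) = -4 + 2*U*(3 + U) (S(U) = -4 + (U + 3)*(U + U) = -4 + (3 + U)*(2*U) = -4 + 2*U*(3 + U))
X(K, k) = 5/k (X(K, k) = (K/((K*k)))*5 = (K*(1/(K*k)))*5 = 5/k)
z(Y, V) = 516/5 (z(Y, V) = (-4 + 2*8**2 + 6*8)/((5/3)) = (-4 + 2*64 + 48)/((5*(1/3))) = (-4 + 128 + 48)/(5/3) = 172*(3/5) = 516/5)
z(-56, 89)/(-6708) = (516/5)/(-6708) = (516/5)*(-1/6708) = -1/65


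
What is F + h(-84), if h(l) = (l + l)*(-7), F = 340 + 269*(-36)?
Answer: -8168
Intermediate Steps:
F = -9344 (F = 340 - 9684 = -9344)
h(l) = -14*l (h(l) = (2*l)*(-7) = -14*l)
F + h(-84) = -9344 - 14*(-84) = -9344 + 1176 = -8168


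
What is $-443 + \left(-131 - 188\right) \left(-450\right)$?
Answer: $143107$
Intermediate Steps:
$-443 + \left(-131 - 188\right) \left(-450\right) = -443 - -143550 = -443 + 143550 = 143107$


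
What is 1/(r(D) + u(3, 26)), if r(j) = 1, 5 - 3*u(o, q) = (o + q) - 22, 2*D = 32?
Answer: 3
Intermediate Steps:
D = 16 (D = (1/2)*32 = 16)
u(o, q) = 9 - o/3 - q/3 (u(o, q) = 5/3 - ((o + q) - 22)/3 = 5/3 - (-22 + o + q)/3 = 5/3 + (22/3 - o/3 - q/3) = 9 - o/3 - q/3)
1/(r(D) + u(3, 26)) = 1/(1 + (9 - 1/3*3 - 1/3*26)) = 1/(1 + (9 - 1 - 26/3)) = 1/(1 - 2/3) = 1/(1/3) = 3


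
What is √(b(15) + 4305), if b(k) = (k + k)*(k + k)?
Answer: √5205 ≈ 72.146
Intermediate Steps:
b(k) = 4*k² (b(k) = (2*k)*(2*k) = 4*k²)
√(b(15) + 4305) = √(4*15² + 4305) = √(4*225 + 4305) = √(900 + 4305) = √5205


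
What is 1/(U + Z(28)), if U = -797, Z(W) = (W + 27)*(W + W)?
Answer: 1/2283 ≈ 0.00043802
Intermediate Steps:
Z(W) = 2*W*(27 + W) (Z(W) = (27 + W)*(2*W) = 2*W*(27 + W))
1/(U + Z(28)) = 1/(-797 + 2*28*(27 + 28)) = 1/(-797 + 2*28*55) = 1/(-797 + 3080) = 1/2283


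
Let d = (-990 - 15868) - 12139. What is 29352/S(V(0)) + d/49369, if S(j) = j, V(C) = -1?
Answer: -1449107885/49369 ≈ -29353.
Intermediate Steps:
d = -28997 (d = -16858 - 12139 = -28997)
29352/S(V(0)) + d/49369 = 29352/(-1) - 28997/49369 = 29352*(-1) - 28997*1/49369 = -29352 - 28997/49369 = -1449107885/49369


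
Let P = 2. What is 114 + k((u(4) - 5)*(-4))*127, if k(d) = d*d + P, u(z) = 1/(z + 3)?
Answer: 2367024/49 ≈ 48307.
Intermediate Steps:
u(z) = 1/(3 + z)
k(d) = 2 + d**2 (k(d) = d*d + 2 = d**2 + 2 = 2 + d**2)
114 + k((u(4) - 5)*(-4))*127 = 114 + (2 + ((1/(3 + 4) - 5)*(-4))**2)*127 = 114 + (2 + ((1/7 - 5)*(-4))**2)*127 = 114 + (2 + (-34/7*(-4))**2)*127 = 114 + (2 + (136/7)**2)*127 = 114 + (2 + 18496/49)*127 = 114 + (18594/49)*127 = 114 + 2361438/49 = 2367024/49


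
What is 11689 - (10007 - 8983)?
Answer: 10665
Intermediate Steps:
11689 - (10007 - 8983) = 11689 - 1*1024 = 11689 - 1024 = 10665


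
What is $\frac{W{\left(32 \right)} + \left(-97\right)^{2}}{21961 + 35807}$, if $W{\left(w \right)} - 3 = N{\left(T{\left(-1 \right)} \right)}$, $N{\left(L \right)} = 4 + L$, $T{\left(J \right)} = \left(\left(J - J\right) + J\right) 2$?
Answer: $\frac{1569}{9628} \approx 0.16296$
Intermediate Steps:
$T{\left(J \right)} = 2 J$ ($T{\left(J \right)} = \left(0 + J\right) 2 = J 2 = 2 J$)
$W{\left(w \right)} = 5$ ($W{\left(w \right)} = 3 + \left(4 + 2 \left(-1\right)\right) = 3 + \left(4 - 2\right) = 3 + 2 = 5$)
$\frac{W{\left(32 \right)} + \left(-97\right)^{2}}{21961 + 35807} = \frac{5 + \left(-97\right)^{2}}{21961 + 35807} = \frac{5 + 9409}{57768} = 9414 \cdot \frac{1}{57768} = \frac{1569}{9628}$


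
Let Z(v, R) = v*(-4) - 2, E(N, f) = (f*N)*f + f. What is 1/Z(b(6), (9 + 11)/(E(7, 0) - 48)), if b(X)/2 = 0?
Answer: -1/2 ≈ -0.50000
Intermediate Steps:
E(N, f) = f + N*f**2 (E(N, f) = (N*f)*f + f = N*f**2 + f = f + N*f**2)
b(X) = 0 (b(X) = 2*0 = 0)
Z(v, R) = -2 - 4*v (Z(v, R) = -4*v - 2 = -2 - 4*v)
1/Z(b(6), (9 + 11)/(E(7, 0) - 48)) = 1/(-2 - 4*0) = 1/(-2 + 0) = 1/(-2) = -1/2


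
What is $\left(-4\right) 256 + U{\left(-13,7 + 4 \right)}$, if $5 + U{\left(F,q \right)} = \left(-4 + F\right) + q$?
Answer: $-1035$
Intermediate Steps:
$U{\left(F,q \right)} = -9 + F + q$ ($U{\left(F,q \right)} = -5 + \left(\left(-4 + F\right) + q\right) = -5 + \left(-4 + F + q\right) = -9 + F + q$)
$\left(-4\right) 256 + U{\left(-13,7 + 4 \right)} = \left(-4\right) 256 - 11 = -1024 - 11 = -1035$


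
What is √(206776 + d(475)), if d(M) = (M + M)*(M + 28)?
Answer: √684626 ≈ 827.42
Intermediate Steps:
d(M) = 2*M*(28 + M) (d(M) = (2*M)*(28 + M) = 2*M*(28 + M))
√(206776 + d(475)) = √(206776 + 2*475*(28 + 475)) = √(206776 + 2*475*503) = √(206776 + 477850) = √684626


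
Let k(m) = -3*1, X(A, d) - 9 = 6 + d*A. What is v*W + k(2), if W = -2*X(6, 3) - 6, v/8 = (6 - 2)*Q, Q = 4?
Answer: -9219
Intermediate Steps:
X(A, d) = 15 + A*d (X(A, d) = 9 + (6 + d*A) = 9 + (6 + A*d) = 15 + A*d)
k(m) = -3
v = 128 (v = 8*((6 - 2)*4) = 8*(4*4) = 8*16 = 128)
W = -72 (W = -2*(15 + 6*3) - 6 = -2*(15 + 18) - 6 = -2*33 - 6 = -66 - 6 = -72)
v*W + k(2) = 128*(-72) - 3 = -9216 - 3 = -9219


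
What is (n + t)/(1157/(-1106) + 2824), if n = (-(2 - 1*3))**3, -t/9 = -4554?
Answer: 45331622/3122187 ≈ 14.519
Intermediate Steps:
t = 40986 (t = -9*(-4554) = 40986)
n = 1 (n = (-(2 - 3))**3 = (-1*(-1))**3 = 1**3 = 1)
(n + t)/(1157/(-1106) + 2824) = (1 + 40986)/(1157/(-1106) + 2824) = 40987/(1157*(-1/1106) + 2824) = 40987/(-1157/1106 + 2824) = 40987/(3122187/1106) = 40987*(1106/3122187) = 45331622/3122187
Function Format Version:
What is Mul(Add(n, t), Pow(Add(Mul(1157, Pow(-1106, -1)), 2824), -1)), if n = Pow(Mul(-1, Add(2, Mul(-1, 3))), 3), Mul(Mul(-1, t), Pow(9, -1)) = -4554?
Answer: Rational(45331622, 3122187) ≈ 14.519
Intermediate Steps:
t = 40986 (t = Mul(-9, -4554) = 40986)
n = 1 (n = Pow(Mul(-1, Add(2, -3)), 3) = Pow(Mul(-1, -1), 3) = Pow(1, 3) = 1)
Mul(Add(n, t), Pow(Add(Mul(1157, Pow(-1106, -1)), 2824), -1)) = Mul(Add(1, 40986), Pow(Add(Mul(1157, Pow(-1106, -1)), 2824), -1)) = Mul(40987, Pow(Add(Mul(1157, Rational(-1, 1106)), 2824), -1)) = Mul(40987, Pow(Add(Rational(-1157, 1106), 2824), -1)) = Mul(40987, Pow(Rational(3122187, 1106), -1)) = Mul(40987, Rational(1106, 3122187)) = Rational(45331622, 3122187)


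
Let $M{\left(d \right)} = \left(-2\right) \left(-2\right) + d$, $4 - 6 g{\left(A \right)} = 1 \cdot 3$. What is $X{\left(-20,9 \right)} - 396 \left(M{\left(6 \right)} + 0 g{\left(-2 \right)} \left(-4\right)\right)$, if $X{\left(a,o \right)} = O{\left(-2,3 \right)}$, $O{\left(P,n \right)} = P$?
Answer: $-3962$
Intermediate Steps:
$g{\left(A \right)} = \frac{1}{6}$ ($g{\left(A \right)} = \frac{2}{3} - \frac{1 \cdot 3}{6} = \frac{2}{3} - \frac{1}{2} = \frac{1}{6}$)
$M{\left(d \right)} = 4 + d$
$X{\left(a,o \right)} = -2$
$X{\left(-20,9 \right)} - 396 \left(M{\left(6 \right)} + 0 g{\left(-2 \right)} \left(-4\right)\right) = -2 - 396 \left(\left(4 + 6\right) + 0 \cdot \frac{1}{6} \left(-4\right)\right) = -2 - 396 \left(10 + 0 \left(- \frac{2}{3}\right)\right) = -2 - 396 \left(10 + 0\right) = -2 - 3960 = -3962$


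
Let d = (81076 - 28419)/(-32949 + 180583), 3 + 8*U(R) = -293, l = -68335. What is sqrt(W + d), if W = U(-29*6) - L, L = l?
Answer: sqrt(1488617182762426)/147634 ≈ 261.34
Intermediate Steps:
U(R) = -37 (U(R) = -3/8 + (1/8)*(-293) = -3/8 - 293/8 = -37)
d = 52657/147634 ≈ 0.35667
L = -68335
W = 68298 (W = -37 - 1*(-68335) = -37 + 68335 = 68298)
sqrt(W + d) = sqrt(68298 + 52657/147634) = sqrt(10083159589/147634) = sqrt(1488617182762426)/147634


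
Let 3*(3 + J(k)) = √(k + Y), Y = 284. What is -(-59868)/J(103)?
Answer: 89802/17 + 29934*√43/17 ≈ 16829.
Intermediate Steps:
J(k) = -3 + √(284 + k)/3 (J(k) = -3 + √(k + 284)/3 = -3 + √(284 + k)/3)
-(-59868)/J(103) = -(-59868)/(-3 + √(284 + 103)/3) = -(-59868)/(-3 + √387/3) = -(-59868)/(-3 + (3*√43)/3) = -(-59868)/(-3 + √43) = 59868/(-3 + √43)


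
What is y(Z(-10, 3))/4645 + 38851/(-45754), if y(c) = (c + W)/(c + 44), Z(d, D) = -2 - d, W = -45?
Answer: -4692881719/5525710580 ≈ -0.84928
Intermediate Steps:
y(c) = (-45 + c)/(44 + c) (y(c) = (c - 45)/(c + 44) = (-45 + c)/(44 + c))
y(Z(-10, 3))/4645 + 38851/(-45754) = ((-45 + (-2 - 1*(-10)))/(44 + (-2 - 1*(-10))))/4645 + 38851/(-45754) = ((-45 + (-2 + 10))/(44 + (-2 + 10)))*(1/4645) + 38851*(-1/45754) = ((-45 + 8)/(44 + 8))*(1/4645) - 38851/45754 = (-37/52)*(1/4645) - 38851/45754 = ((1/52)*(-37))*(1/4645) - 38851/45754 = -37/52*1/4645 - 38851/45754 = -37/241540 - 38851/45754 = -4692881719/5525710580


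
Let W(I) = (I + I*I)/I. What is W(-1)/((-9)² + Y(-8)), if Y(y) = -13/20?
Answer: 0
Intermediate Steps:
Y(y) = -13/20 (Y(y) = -13*1/20 = -13/20)
W(I) = (I + I²)/I
W(-1)/((-9)² + Y(-8)) = (1 - 1)/((-9)² - 13/20) = 0/(81 - 13/20) = 0/(1607/20) = 0*(20/1607) = 0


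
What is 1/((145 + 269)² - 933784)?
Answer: -1/762388 ≈ -1.3117e-6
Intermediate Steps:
1/((145 + 269)² - 933784) = 1/(414² - 933784) = 1/(171396 - 933784) = 1/(-762388) = -1/762388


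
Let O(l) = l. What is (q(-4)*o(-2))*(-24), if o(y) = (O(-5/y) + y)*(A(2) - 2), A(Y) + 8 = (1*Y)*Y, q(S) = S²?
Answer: 1152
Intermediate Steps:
A(Y) = -8 + Y² (A(Y) = -8 + (1*Y)*Y = -8 + Y*Y = -8 + Y²)
o(y) = -6*y + 30/y (o(y) = (-5/y + y)*((-8 + 2²) - 2) = (y - 5/y)*((-8 + 4) - 2) = (y - 5/y)*(-4 - 2) = (y - 5/y)*(-6) = -6*y + 30/y)
(q(-4)*o(-2))*(-24) = ((-4)²*(-6*(-2) + 30/(-2)))*(-24) = (16*(12 + 30*(-½)))*(-24) = (16*(12 - 15))*(-24) = (16*(-3))*(-24) = -48*(-24) = 1152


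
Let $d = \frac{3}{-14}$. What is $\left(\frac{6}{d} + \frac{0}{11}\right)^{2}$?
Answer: $784$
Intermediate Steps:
$d = - \frac{3}{14}$ ($d = 3 \left(- \frac{1}{14}\right) = - \frac{3}{14} \approx -0.21429$)
$\left(\frac{6}{d} + \frac{0}{11}\right)^{2} = \left(\frac{6}{- \frac{3}{14}} + \frac{0}{11}\right)^{2} = \left(6 \left(- \frac{14}{3}\right) + 0 \cdot \frac{1}{11}\right)^{2} = \left(-28 + 0\right)^{2} = \left(-28\right)^{2} = 784$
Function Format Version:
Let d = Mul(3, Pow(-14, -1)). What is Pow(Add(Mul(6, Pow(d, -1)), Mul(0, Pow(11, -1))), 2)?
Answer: 784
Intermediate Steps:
d = Rational(-3, 14) (d = Mul(3, Rational(-1, 14)) = Rational(-3, 14) ≈ -0.21429)
Pow(Add(Mul(6, Pow(d, -1)), Mul(0, Pow(11, -1))), 2) = Pow(Add(Mul(6, Pow(Rational(-3, 14), -1)), Mul(0, Pow(11, -1))), 2) = Pow(Add(Mul(6, Rational(-14, 3)), Mul(0, Rational(1, 11))), 2) = Pow(Add(-28, 0), 2) = Pow(-28, 2) = 784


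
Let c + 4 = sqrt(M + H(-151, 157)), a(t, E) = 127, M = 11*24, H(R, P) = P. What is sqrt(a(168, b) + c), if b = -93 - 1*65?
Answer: sqrt(123 + sqrt(421)) ≈ 11.980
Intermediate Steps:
M = 264
b = -158 (b = -93 - 65 = -158)
c = -4 + sqrt(421) (c = -4 + sqrt(264 + 157) = -4 + sqrt(421) ≈ 16.518)
sqrt(a(168, b) + c) = sqrt(127 + (-4 + sqrt(421))) = sqrt(123 + sqrt(421))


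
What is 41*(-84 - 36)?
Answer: -4920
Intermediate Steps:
41*(-84 - 36) = 41*(-120) = -4920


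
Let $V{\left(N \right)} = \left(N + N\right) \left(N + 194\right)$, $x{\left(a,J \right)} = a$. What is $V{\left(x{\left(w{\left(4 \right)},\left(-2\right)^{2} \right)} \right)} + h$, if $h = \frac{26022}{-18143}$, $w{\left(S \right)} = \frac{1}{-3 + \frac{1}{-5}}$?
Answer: $- \frac{284456601}{2322304} \approx -122.49$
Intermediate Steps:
$w{\left(S \right)} = - \frac{5}{16}$ ($w{\left(S \right)} = \frac{1}{-3 - \frac{1}{5}} = \frac{1}{- \frac{16}{5}} = - \frac{5}{16}$)
$h = - \frac{26022}{18143}$ ($h = 26022 \left(- \frac{1}{18143}\right) = - \frac{26022}{18143} \approx -1.4343$)
$V{\left(N \right)} = 2 N \left(194 + N\right)$
$V{\left(x{\left(w{\left(4 \right)},\left(-2\right)^{2} \right)} \right)} + h = 2 \left(- \frac{5}{16}\right) \left(194 - \frac{5}{16}\right) - \frac{26022}{18143} = 2 \left(- \frac{5}{16}\right) \frac{3099}{16} - \frac{26022}{18143} = - \frac{15495}{128} - \frac{26022}{18143} = - \frac{284456601}{2322304}$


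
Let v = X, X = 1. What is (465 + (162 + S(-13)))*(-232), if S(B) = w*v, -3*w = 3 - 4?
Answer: -436624/3 ≈ -1.4554e+5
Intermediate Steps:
w = 1/3 (w = -(3 - 4)/3 = -1/3*(-1) = 1/3 ≈ 0.33333)
v = 1
S(B) = 1/3 (S(B) = (1/3)*1 = 1/3)
(465 + (162 + S(-13)))*(-232) = (465 + (162 + 1/3))*(-232) = (465 + 487/3)*(-232) = (1882/3)*(-232) = -436624/3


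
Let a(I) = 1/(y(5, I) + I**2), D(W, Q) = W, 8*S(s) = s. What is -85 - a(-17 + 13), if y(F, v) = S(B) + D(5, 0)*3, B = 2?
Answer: -10629/125 ≈ -85.032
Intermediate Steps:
S(s) = s/8
y(F, v) = 61/4 (y(F, v) = (1/8)*2 + 5*3 = 1/4 + 15 = 61/4)
a(I) = 1/(61/4 + I**2)
-85 - a(-17 + 13) = -85 - 4/(61 + 4*(-17 + 13)**2) = -85 - 4/(61 + 4*(-4)**2) = -85 - 4/(61 + 4*16) = -85 - 4/(61 + 64) = -85 - 4/125 = -10629/125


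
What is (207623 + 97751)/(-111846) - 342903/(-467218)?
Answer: -52161950297/26128232214 ≈ -1.9964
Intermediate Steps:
(207623 + 97751)/(-111846) - 342903/(-467218) = 305374*(-1/111846) - 342903*(-1/467218) = -152687/55923 + 342903/467218 = -52161950297/26128232214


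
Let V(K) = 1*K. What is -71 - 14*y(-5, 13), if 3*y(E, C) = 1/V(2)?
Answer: -220/3 ≈ -73.333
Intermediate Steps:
V(K) = K
y(E, C) = ⅙ (y(E, C) = (⅓)/2 = (⅓)*(½) = ⅙)
-71 - 14*y(-5, 13) = -71 - 14*⅙ = -71 - 7/3 = -220/3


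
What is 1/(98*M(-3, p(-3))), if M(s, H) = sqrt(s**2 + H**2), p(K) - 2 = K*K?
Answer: sqrt(130)/12740 ≈ 0.00089496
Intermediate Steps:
p(K) = 2 + K**2 (p(K) = 2 + K*K = 2 + K**2)
M(s, H) = sqrt(H**2 + s**2)
1/(98*M(-3, p(-3))) = 1/(98*sqrt((2 + (-3)**2)**2 + (-3)**2)) = 1/(98*sqrt((2 + 9)**2 + 9)) = 1/(98*sqrt(11**2 + 9)) = 1/(98*sqrt(121 + 9)) = 1/(98*sqrt(130)) = sqrt(130)/12740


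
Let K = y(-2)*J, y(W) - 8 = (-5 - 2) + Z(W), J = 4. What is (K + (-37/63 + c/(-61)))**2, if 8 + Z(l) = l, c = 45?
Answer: 20575033600/14768649 ≈ 1393.2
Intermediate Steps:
Z(l) = -8 + l
y(W) = -7 + W (y(W) = 8 + ((-5 - 2) + (-8 + W)) = 8 + (-7 + (-8 + W)) = 8 + (-15 + W) = -7 + W)
K = -36 (K = (-7 - 2)*4 = -9*4 = -36)
(K + (-37/63 + c/(-61)))**2 = (-36 + (-37/63 + 45/(-61)))**2 = (-36 + (-37*1/63 + 45*(-1/61)))**2 = (-36 + (-37/63 - 45/61))**2 = (-36 - 5092/3843)**2 = (-143440/3843)**2 = 20575033600/14768649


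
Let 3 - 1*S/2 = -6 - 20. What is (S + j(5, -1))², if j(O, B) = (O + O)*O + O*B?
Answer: 10609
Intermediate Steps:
j(O, B) = 2*O² + B*O (j(O, B) = (2*O)*O + B*O = 2*O² + B*O)
S = 58 (S = 6 - 2*(-6 - 20) = 6 - 2*(-26) = 6 + 52 = 58)
(S + j(5, -1))² = (58 + 5*(-1 + 2*5))² = (58 + 5*(-1 + 10))² = (58 + 5*9)² = (58 + 45)² = 103² = 10609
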